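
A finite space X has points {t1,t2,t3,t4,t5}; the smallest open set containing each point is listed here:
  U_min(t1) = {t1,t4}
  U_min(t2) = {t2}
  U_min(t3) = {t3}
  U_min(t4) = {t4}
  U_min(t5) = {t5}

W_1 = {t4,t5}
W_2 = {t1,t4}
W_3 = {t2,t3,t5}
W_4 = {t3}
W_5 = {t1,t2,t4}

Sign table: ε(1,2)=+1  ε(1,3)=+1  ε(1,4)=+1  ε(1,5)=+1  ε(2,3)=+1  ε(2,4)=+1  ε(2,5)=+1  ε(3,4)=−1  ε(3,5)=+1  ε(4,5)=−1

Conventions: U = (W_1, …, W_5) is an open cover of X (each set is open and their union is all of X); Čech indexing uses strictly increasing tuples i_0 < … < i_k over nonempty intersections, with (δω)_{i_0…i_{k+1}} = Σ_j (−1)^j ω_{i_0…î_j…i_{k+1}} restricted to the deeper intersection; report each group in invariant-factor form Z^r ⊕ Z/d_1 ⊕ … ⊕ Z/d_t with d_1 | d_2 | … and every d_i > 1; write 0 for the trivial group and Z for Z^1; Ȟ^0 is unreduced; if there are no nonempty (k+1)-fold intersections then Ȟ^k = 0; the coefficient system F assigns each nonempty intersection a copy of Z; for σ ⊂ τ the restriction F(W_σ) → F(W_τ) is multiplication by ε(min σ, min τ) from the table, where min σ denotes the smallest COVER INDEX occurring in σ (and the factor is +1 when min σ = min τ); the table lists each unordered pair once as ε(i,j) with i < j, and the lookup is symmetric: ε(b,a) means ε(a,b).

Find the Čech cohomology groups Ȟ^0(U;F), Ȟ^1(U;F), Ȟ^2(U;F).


Ȟ^0 = Z, Ȟ^1 = Z, Ȟ^2 = 0

nerve simplices:
  W12={t4} W13={t5} W15={t4} W25={t1,t4} W34={t3} W35={t2}
  W125={t4}
C dims 5,6,1; δ0: rk 4, SNF 1^4; δ1: rk 1, SNF 1^1
degree 0: 5−4−0 = 1 → Ȟ^0 ≅ Z
degree 1: 6−1−4 = 1 → Ȟ^1 ≅ Z
degree 2: 1−0−1 = 0 → Ȟ^2 ≅ 0


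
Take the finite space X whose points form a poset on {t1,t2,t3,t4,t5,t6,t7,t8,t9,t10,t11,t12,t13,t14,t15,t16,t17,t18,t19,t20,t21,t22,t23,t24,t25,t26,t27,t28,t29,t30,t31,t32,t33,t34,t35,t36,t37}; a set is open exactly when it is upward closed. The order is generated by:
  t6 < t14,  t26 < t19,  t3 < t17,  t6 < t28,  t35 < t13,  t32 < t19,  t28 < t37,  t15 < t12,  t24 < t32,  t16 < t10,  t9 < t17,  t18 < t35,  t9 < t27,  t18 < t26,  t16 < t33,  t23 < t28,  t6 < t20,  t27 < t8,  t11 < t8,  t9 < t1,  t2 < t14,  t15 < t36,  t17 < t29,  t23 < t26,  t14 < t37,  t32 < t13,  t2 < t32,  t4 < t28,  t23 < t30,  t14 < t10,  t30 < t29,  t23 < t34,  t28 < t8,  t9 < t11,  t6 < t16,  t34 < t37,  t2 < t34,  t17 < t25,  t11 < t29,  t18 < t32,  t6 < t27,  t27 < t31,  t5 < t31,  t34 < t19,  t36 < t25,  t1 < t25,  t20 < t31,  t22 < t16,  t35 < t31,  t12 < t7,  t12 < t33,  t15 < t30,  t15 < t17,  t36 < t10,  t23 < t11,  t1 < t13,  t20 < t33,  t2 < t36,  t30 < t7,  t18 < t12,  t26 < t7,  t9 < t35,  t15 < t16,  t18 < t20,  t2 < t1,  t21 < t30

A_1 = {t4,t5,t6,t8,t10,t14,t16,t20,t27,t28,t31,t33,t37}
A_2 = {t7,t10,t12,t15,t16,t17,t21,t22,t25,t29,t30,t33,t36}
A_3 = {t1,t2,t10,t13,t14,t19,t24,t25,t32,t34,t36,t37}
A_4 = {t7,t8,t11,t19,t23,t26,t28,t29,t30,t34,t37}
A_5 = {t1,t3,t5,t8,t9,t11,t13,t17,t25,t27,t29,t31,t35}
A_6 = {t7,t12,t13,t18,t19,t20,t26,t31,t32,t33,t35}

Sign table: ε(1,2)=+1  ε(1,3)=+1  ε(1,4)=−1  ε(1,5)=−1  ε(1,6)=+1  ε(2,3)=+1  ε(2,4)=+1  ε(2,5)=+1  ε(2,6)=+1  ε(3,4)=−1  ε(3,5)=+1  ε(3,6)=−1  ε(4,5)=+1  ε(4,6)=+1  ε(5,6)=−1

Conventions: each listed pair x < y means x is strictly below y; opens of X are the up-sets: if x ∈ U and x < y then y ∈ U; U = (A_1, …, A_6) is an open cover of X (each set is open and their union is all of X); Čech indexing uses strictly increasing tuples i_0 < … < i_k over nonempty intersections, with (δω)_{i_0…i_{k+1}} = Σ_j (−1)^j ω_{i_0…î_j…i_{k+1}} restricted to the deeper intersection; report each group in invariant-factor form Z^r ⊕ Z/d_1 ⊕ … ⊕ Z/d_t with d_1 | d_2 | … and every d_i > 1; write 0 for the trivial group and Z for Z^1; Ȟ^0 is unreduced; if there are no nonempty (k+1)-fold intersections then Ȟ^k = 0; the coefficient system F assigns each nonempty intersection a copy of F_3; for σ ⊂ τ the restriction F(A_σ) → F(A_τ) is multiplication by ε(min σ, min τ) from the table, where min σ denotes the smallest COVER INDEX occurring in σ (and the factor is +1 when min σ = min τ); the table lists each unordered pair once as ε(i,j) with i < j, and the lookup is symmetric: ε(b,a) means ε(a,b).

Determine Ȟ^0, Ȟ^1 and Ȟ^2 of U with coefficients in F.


Ȟ^0 ≅ 0; Ȟ^1 ≅ 0; Ȟ^2 ≅ Z/3

nerve of the cover:
  A12={t10,t16,t33} A13={t10,t14,t37} A14={t8,t28,t37} A15={t5,t8,t27,t31} A16={t20,t31,t33} A23={t10,t25,t36} A24={t7,t29,t30} A25={t17,t25,t29} A26={t7,t12,t33} A34={t19,t34,t37} A35={t1,t13,t25} A36={t13,t19,t32} A45={t8,t11,t29} A46={t7,t19,t26} A56={t13,t31,t35}
  A123={t10} A126={t33} A134={t37} A145={t8} A156={t31} A235={t25} A245={t29} A246={t7} A346={t19} A356={t13}
C dims 6,15,10; δ0: rk_F3 6; δ1: rk_F3 9
Ȟ^0 = (6 − 6) − 0 = 0, so Ȟ^0 ≅ 0
Ȟ^1 = (15 − 9) − 6 = 0, so Ȟ^1 ≅ 0
Ȟ^2 = (10 − 0) − 9 = 1, so Ȟ^2 ≅ Z/3


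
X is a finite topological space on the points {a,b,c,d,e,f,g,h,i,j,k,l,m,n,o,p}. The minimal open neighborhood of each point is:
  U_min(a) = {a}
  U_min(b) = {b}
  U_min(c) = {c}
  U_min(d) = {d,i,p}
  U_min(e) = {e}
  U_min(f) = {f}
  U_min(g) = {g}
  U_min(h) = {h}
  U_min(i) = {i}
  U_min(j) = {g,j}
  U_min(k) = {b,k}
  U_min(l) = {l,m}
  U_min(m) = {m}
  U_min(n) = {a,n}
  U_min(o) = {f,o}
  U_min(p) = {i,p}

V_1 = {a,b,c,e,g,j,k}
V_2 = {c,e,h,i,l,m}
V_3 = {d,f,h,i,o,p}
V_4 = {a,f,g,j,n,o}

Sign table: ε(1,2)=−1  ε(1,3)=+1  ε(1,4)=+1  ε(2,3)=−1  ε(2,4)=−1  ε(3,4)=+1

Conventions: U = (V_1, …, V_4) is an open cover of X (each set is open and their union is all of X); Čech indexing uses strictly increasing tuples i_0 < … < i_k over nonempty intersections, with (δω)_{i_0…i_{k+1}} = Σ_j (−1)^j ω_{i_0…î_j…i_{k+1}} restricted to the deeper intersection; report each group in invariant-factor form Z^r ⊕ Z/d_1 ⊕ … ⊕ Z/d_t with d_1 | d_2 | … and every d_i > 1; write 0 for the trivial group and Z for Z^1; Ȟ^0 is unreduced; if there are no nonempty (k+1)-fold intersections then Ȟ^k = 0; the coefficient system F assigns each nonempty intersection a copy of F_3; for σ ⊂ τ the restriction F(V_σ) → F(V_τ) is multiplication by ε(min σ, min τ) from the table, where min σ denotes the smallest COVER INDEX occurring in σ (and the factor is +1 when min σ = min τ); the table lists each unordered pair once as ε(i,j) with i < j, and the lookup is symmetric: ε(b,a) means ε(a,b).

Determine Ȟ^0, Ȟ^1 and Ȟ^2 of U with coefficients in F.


Ȟ^0(U;F) ≅ Z/3, Ȟ^1(U;F) ≅ Z/3 and Ȟ^2(U;F) ≅ 0

cover nerve:
  V12={c,e} V14={a,g,j} V23={h,i} V34={f,o}
C dims 4,4; δ0: rk_F3 3
Ȟ^0: (4−3)−0=1 ⇒ Z/3
Ȟ^1: (4−0)−3=1 ⇒ Z/3
Ȟ^2: (0−0)−0=0 ⇒ 0


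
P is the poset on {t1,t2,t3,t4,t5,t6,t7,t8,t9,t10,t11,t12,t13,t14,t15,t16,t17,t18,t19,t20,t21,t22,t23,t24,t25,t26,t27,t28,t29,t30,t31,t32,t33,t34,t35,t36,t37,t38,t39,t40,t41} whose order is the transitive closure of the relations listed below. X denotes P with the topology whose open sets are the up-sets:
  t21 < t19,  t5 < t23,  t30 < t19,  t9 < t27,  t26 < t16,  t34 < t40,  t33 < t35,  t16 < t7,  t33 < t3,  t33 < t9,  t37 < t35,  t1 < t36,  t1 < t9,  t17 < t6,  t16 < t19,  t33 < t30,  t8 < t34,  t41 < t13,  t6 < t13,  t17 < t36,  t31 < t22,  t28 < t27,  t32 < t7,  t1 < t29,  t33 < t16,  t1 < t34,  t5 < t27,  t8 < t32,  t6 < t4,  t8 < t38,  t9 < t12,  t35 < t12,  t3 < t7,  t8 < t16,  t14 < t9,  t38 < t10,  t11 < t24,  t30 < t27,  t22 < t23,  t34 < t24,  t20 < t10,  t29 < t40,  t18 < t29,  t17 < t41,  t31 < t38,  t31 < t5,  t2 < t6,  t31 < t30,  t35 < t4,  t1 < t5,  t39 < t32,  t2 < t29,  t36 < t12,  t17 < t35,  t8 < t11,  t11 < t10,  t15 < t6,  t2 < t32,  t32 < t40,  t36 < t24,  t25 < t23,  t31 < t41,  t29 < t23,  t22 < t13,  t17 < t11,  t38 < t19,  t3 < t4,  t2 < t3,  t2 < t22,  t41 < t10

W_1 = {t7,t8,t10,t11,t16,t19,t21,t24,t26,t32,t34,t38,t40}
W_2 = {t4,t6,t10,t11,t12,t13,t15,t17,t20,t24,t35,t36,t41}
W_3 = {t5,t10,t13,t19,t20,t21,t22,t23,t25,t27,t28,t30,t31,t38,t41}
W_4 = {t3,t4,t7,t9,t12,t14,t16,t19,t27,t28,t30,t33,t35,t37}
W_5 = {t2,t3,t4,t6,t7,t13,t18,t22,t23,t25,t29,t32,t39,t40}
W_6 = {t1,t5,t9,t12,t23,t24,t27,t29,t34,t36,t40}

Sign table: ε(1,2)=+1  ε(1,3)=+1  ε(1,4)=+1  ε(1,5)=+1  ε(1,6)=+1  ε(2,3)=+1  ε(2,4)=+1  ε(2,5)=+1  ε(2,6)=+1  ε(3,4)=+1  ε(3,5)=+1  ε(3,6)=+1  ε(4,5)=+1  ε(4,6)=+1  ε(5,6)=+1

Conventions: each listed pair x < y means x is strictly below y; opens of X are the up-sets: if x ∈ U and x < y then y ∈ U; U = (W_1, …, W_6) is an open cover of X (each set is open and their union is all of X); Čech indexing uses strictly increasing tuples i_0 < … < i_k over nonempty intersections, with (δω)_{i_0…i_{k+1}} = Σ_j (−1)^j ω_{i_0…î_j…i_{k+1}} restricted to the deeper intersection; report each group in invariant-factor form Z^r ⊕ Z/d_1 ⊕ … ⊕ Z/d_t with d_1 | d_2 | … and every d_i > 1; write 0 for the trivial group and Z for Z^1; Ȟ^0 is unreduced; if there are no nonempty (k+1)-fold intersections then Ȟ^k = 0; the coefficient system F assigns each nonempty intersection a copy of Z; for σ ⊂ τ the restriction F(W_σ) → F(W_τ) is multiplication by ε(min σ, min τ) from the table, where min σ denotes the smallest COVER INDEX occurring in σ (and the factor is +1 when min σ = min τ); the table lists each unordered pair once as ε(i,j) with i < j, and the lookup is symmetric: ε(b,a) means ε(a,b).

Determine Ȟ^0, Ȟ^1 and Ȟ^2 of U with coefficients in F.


Ȟ^0 ≅ Z, Ȟ^1 ≅ 0, Ȟ^2 ≅ Z/2

nerve of the cover:
  W12={t10,t11,t24} W13={t10,t19,t21,t38} W14={t7,t16,t19} W15={t7,t32,t40} W16={t24,t34,t40} W23={t10,t13,t20,t41} W24={t4,t12,t35} W25={t4,t6,t13} W26={t12,t24,t36} W34={t19,t27,t28,t30} W35={t13,t22,t23,t25} W36={t5,t23,t27} W45={t3,t4,t7} W46={t9,t12,t27} W56={t23,t29,t40}
  W123={t10} W126={t24} W134={t19} W145={t7} W156={t40} W235={t13} W245={t4} W246={t12} W346={t27} W356={t23}
C dims 6,15,10; δ0: rk 5, SNF 1^5; δ1: rk 10, SNF 1^9·2
Ȟ^0 = (6 − 5) − 0 = 1, so Ȟ^0 ≅ Z
Ȟ^1 = (15 − 10) − 5 = 0, so Ȟ^1 ≅ 0
Ȟ^2 = (10 − 0) − 10 = 0 plus torsion [2], so Ȟ^2 ≅ Z/2


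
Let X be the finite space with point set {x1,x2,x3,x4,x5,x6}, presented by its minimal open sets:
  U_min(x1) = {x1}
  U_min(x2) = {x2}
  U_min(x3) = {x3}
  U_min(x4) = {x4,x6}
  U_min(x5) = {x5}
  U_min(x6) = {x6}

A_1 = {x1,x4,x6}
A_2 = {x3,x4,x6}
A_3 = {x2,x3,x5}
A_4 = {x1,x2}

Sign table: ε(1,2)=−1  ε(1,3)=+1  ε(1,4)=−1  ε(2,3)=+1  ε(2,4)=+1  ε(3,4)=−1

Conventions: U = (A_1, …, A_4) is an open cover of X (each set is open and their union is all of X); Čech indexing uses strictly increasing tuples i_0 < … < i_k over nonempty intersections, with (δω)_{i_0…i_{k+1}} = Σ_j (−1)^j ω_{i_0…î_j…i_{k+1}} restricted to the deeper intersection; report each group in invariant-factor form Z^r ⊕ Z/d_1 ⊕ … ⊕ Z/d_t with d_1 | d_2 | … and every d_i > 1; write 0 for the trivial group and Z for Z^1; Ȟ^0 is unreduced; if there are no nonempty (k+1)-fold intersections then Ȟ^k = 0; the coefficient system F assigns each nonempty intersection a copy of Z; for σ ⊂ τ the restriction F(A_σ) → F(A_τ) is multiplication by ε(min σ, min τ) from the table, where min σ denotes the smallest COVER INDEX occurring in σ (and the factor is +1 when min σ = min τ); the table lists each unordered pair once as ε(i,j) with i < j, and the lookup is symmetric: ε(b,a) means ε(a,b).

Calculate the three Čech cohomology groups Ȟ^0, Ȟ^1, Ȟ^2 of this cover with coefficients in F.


nonempty overlaps:
  A12={x4,x6} A14={x1} A23={x3} A34={x2}
C dims 4,4; δ0: rk 4, SNF 1^3·2
degree 0: 4−4−0 = 0 → Ȟ^0 ≅ 0
degree 1: 4−0−4 = 0 plus torsion [2] → Ȟ^1 ≅ Z/2
degree 2: 0−0−0 = 0 → Ȟ^2 ≅ 0

Ȟ^0 = 0, Ȟ^1 = Z/2 and Ȟ^2 = 0


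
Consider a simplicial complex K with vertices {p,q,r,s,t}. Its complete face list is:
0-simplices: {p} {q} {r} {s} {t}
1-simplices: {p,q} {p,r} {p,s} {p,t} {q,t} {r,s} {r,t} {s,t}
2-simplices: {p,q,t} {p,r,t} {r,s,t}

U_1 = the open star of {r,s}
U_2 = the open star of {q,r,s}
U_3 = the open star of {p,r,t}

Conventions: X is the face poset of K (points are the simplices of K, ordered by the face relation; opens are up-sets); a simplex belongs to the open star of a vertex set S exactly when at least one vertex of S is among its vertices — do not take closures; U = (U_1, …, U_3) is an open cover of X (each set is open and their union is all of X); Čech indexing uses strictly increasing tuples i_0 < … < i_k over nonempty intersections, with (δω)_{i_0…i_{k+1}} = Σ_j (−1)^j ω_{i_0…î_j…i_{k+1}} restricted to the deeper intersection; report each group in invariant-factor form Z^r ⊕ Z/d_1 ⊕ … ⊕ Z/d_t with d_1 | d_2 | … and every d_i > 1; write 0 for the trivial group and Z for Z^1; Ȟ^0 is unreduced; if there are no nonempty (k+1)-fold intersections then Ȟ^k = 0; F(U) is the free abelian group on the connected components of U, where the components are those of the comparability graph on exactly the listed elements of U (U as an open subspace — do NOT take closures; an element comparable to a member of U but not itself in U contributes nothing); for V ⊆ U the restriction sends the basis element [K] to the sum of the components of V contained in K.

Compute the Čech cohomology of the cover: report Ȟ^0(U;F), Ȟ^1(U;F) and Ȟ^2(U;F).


Ȟ^0 ≅ Z, Ȟ^1 ≅ Z, Ȟ^2 ≅ 0

nonempty intersections:
  U1={{r},{s},{p,r},{p,s},{r,s},{r,t},{s,t},{p,r,t},{r,s,t}} U2={{q},{r},{s},{p,q},{p,r},{p,s},{q,t},{r,s},{r,t},{s,t},{p,q,t},{p,r,t},{r,s,t}} U3={{p},{r},{t},{p,q},{p,r},{p,s},{p,t},{q,t},{r,s},{r,t},{s,t},{p,q,t},{p,r,t},{r,s,t}}
  U12={{r},{s},{p,r},{p,s},{r,s},{r,t},{s,t},{p,r,t},{r,s,t}} U13={{r},{p,r},{p,s},{r,s},{r,t},{s,t},{p,r,t},{r,s,t}} U23={{r},{p,q},{p,r},{p,s},{q,t},{r,s},{r,t},{s,t},{p,q,t},{p,r,t},{r,s,t}}
  U123={{r},{p,r},{p,s},{r,s},{r,t},{s,t},{p,r,t},{r,s,t}}
components per intersection:
  U1: {{r},{s},{p,r},{p,s},{r,s},{r,t},{s,t},{p,r,t},{r,s,t}}
  U2: {{q},{p,q},{q,t},{p,q,t}} {{r},{s},{p,r},{p,s},{r,s},{r,t},{s,t},{p,r,t},{r,s,t}}
  U3: {{p},{r},{t},{p,q},{p,r},{p,s},{p,t},{q,t},{r,s},{r,t},{s,t},{p,q,t},{p,r,t},{r,s,t}}
  U12: {{r},{s},{p,r},{p,s},{r,s},{r,t},{s,t},{p,r,t},{r,s,t}}
  U13: {{r},{p,r},{r,s},{r,t},{s,t},{p,r,t},{r,s,t}} {{p,s}}
  U23: {{r},{p,r},{r,s},{r,t},{s,t},{p,r,t},{r,s,t}} {{p,q},{q,t},{p,q,t}} {{p,s}}
  U123: {{r},{p,r},{r,s},{r,t},{s,t},{p,r,t},{r,s,t}} {{p,s}}
C dims 4,6,2; δ0: rk 3, SNF 1^3; δ1: rk 2, SNF 1^2
Ȟ^0: (4−3)−0=1 ⇒ Z
Ȟ^1: (6−2)−3=1 ⇒ Z
Ȟ^2: (2−0)−2=0 ⇒ 0


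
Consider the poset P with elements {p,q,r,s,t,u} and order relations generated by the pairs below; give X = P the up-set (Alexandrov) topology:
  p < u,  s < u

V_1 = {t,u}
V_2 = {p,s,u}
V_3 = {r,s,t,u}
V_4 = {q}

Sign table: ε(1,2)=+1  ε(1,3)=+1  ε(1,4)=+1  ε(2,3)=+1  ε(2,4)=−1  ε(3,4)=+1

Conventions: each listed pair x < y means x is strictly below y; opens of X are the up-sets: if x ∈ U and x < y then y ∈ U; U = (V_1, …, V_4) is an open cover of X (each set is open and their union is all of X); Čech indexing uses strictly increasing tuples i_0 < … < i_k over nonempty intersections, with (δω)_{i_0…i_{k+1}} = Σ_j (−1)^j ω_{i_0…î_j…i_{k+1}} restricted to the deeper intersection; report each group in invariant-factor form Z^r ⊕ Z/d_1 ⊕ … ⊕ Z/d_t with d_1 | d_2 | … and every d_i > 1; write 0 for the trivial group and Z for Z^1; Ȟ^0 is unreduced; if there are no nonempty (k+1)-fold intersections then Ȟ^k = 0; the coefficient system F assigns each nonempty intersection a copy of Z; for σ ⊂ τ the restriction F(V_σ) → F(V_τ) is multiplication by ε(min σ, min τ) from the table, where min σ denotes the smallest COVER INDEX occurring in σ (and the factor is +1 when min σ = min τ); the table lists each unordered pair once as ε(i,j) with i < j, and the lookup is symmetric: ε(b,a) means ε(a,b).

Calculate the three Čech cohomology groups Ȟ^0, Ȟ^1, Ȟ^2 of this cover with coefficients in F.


Ȟ^0 = Z^2; Ȟ^1 = 0; Ȟ^2 = 0

nonempty intersections:
  V12={u} V13={t,u} V23={s,u}
  V123={u}
C dims 4,3,1; δ0: rk 2, SNF 1^2; δ1: rk 1, SNF 1^1
Ȟ^0: (4−2)−0=2 ⇒ Z^2
Ȟ^1: (3−1)−2=0 ⇒ 0
Ȟ^2: (1−0)−1=0 ⇒ 0


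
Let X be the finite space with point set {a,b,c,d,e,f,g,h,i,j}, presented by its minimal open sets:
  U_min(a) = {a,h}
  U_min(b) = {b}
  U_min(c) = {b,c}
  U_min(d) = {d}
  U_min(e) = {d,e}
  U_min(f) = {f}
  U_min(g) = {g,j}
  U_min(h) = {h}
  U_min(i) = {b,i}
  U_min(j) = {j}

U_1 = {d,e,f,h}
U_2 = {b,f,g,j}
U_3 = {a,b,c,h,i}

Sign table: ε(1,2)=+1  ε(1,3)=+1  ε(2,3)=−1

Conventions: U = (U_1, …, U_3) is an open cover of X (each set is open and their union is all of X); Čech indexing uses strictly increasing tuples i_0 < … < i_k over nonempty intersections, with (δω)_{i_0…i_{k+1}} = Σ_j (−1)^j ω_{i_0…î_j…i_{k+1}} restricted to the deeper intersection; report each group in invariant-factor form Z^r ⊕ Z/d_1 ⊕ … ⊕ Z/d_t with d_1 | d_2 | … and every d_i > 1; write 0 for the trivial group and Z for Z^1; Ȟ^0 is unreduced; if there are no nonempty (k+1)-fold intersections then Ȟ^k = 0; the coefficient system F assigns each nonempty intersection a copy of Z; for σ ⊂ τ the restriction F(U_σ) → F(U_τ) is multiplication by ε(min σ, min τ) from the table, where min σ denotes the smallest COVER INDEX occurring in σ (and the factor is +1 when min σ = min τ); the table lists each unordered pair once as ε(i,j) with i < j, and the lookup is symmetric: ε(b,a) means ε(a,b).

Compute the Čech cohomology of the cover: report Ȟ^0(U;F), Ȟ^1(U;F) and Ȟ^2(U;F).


cover nerve:
  U12={f} U13={h} U23={b}
C dims 3,3; δ0: rk 3, SNF 1^2·2
Ȟ^0: (3−3)−0=0 ⇒ 0
Ȟ^1: (3−0)−3=0 plus torsion [2] ⇒ Z/2
Ȟ^2: (0−0)−0=0 ⇒ 0

Ȟ^0 = 0, Ȟ^1 = Z/2, Ȟ^2 = 0


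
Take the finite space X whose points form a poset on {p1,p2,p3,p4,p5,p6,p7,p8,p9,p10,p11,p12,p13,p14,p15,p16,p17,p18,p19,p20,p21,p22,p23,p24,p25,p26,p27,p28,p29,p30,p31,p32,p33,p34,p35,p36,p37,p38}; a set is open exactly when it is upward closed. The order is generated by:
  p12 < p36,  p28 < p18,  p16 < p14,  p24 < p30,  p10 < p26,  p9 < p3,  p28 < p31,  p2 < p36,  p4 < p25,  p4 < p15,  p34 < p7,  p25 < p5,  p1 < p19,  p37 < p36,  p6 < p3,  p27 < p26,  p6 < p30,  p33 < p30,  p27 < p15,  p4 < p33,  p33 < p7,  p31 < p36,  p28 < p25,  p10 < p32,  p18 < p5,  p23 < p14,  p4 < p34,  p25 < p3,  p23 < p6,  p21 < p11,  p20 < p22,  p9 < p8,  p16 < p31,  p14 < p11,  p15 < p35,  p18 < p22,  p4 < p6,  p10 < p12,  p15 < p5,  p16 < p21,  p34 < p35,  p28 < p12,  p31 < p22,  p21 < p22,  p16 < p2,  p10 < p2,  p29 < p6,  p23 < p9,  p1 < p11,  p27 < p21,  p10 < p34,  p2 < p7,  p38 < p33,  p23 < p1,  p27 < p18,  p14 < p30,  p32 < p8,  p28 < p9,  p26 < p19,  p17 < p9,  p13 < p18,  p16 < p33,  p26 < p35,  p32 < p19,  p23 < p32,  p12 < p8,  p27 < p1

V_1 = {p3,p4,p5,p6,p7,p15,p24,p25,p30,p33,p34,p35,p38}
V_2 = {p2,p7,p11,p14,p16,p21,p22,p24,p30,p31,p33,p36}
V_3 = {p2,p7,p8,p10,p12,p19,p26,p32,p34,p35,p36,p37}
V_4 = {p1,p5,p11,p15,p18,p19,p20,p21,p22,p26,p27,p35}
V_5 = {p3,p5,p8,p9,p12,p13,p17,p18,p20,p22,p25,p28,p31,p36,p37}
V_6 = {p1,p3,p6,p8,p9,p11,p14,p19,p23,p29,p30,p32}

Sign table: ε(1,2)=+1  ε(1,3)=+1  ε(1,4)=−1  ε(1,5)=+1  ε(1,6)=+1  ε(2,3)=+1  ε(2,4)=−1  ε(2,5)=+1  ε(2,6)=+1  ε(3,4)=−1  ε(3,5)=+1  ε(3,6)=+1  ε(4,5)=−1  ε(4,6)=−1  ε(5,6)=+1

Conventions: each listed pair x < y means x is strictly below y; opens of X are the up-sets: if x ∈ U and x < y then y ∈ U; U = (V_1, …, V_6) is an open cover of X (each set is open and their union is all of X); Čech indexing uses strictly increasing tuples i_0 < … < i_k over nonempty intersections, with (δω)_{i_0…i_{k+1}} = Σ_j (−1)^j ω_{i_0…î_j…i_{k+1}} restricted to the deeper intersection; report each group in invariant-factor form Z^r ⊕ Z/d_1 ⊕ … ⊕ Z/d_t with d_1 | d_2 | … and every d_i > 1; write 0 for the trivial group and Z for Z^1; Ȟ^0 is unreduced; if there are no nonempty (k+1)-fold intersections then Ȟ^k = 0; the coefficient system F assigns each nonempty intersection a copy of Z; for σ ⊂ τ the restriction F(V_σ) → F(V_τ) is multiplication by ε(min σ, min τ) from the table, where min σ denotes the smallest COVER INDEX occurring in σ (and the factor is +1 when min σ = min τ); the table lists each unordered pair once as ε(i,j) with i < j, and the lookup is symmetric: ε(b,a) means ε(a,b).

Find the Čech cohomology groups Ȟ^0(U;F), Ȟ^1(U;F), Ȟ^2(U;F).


Ȟ^0 = Z,  Ȟ^1 = 0,  Ȟ^2 = Z/2

nerve of the cover:
  V12={p7,p24,p30,p33} V13={p7,p34,p35} V14={p5,p15,p35} V15={p3,p5,p25} V16={p3,p6,p30} V23={p2,p7,p36} V24={p11,p21,p22} V25={p22,p31,p36} V26={p11,p14,p30} V34={p19,p26,p35} V35={p8,p12,p36,p37} V36={p8,p19,p32} V45={p5,p18,p20,p22} V46={p1,p11,p19} V56={p3,p8,p9}
  V123={p7} V126={p30} V134={p35} V145={p5} V156={p3} V235={p36} V245={p22} V246={p11} V346={p19} V356={p8}
C dims 6,15,10; δ0: rk 5, SNF 1^5; δ1: rk 10, SNF 1^9·2
Ȟ^0 = (6 − 5) − 0 = 1, so Ȟ^0 ≅ Z
Ȟ^1 = (15 − 10) − 5 = 0, so Ȟ^1 ≅ 0
Ȟ^2 = (10 − 0) − 10 = 0 plus torsion [2], so Ȟ^2 ≅ Z/2


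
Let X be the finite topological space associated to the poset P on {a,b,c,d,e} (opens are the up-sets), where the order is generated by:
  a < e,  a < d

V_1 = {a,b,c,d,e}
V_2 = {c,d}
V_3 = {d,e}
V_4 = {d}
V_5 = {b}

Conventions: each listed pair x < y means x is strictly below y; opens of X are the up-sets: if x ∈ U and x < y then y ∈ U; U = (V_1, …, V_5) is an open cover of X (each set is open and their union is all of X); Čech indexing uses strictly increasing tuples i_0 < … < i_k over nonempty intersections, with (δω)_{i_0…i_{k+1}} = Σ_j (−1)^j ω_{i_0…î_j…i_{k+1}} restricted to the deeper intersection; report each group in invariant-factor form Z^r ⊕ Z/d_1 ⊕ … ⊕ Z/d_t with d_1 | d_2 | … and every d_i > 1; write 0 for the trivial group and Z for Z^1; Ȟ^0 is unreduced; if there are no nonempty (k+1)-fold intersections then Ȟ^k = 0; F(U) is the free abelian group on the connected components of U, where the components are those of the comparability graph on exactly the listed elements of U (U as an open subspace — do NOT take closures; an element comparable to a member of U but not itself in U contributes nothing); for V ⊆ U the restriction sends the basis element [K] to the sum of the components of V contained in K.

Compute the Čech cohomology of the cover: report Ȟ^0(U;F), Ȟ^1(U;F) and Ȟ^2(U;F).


Ȟ^0(U;F) ≅ Z^3; Ȟ^1(U;F) ≅ 0; Ȟ^2(U;F) ≅ 0

nonempty intersections:
  V12={c,d} V13={d,e} V14={d} V15={b} V23={d} V24={d} V34={d}
  V123={d} V124={d} V134={d} V234={d}
  V1234={d}
components per intersection:
  V1: {a,d,e} {b} {c}
  V2: {c} {d}
  V3: {d} {e}
  V4: {d}
  V5: {b}
  V12: {c} {d}
  V13: {d} {e}
  V14: {d}
  V15: {b}
  V23: {d}
  V24: {d}
  V34: {d}
  V123: {d}
  V124: {d}
  V134: {d}
  V234: {d}
  V1234: {d}
C dims 9,9,4,1; δ0: rk 6, SNF 1^6; δ1: rk 3, SNF 1^3; δ2: rk 1, SNF 1^1
Ȟ^0: (9−6)−0=3 ⇒ Z^3
Ȟ^1: (9−3)−6=0 ⇒ 0
Ȟ^2: (4−1)−3=0 ⇒ 0


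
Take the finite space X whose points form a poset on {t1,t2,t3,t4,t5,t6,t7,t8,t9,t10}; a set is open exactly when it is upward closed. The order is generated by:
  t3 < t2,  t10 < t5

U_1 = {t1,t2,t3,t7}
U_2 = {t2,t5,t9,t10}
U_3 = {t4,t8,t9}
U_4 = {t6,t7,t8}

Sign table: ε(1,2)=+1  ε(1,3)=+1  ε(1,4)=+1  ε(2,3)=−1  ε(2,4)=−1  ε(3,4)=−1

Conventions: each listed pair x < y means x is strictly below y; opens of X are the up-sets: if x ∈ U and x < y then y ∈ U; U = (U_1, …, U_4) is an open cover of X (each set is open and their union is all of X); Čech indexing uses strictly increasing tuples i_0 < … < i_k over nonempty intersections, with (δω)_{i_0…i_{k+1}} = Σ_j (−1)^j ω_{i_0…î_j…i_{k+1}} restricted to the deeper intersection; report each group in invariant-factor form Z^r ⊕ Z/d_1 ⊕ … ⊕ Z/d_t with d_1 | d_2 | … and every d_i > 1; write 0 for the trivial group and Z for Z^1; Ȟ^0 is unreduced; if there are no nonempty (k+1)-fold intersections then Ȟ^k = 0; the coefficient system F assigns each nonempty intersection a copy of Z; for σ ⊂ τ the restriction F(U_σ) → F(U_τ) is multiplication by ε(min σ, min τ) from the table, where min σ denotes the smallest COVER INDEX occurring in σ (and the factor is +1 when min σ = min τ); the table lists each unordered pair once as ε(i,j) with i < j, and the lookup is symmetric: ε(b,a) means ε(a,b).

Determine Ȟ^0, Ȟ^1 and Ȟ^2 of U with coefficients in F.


Ȟ^0 = Z,  Ȟ^1 = Z,  Ȟ^2 = 0

nonempty overlaps:
  U12={t2} U14={t7} U23={t9} U34={t8}
C dims 4,4; δ0: rk 3, SNF 1^3
degree 0: 4−3−0 = 1 → Ȟ^0 ≅ Z
degree 1: 4−0−3 = 1 → Ȟ^1 ≅ Z
degree 2: 0−0−0 = 0 → Ȟ^2 ≅ 0


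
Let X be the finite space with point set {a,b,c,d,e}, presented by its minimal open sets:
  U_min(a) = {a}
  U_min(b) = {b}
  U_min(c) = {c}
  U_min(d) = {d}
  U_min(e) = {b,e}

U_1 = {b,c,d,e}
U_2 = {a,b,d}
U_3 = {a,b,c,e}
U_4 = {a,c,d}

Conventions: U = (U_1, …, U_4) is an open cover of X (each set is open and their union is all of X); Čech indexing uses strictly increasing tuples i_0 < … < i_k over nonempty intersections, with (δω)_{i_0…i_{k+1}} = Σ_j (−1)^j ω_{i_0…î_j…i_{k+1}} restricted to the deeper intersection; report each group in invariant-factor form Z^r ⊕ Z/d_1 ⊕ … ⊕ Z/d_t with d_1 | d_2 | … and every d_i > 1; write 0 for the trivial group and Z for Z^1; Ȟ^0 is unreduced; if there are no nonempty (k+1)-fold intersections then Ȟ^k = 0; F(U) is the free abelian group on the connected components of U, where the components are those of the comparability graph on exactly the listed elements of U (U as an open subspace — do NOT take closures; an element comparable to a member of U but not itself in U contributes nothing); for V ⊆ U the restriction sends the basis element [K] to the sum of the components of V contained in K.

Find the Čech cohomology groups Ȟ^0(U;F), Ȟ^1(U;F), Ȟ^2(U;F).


cover nerve:
  U12={b,d} U13={b,c,e} U14={c,d} U23={a,b} U24={a,d} U34={a,c}
  U123={b} U124={d} U134={c} U234={a}
components per intersection:
  U1: {b,e} {c} {d}
  U2: {a} {b} {d}
  U3: {a} {b,e} {c}
  U4: {a} {c} {d}
  U12: {b} {d}
  U13: {b,e} {c}
  U14: {c} {d}
  U23: {a} {b}
  U24: {a} {d}
  U34: {a} {c}
  U123: {b}
  U124: {d}
  U134: {c}
  U234: {a}
C dims 12,12,4; δ0: rk 8, SNF 1^8; δ1: rk 4, SNF 1^4
Ȟ^0: (12−8)−0=4 ⇒ Z^4
Ȟ^1: (12−4)−8=0 ⇒ 0
Ȟ^2: (4−0)−4=0 ⇒ 0

Ȟ^0 ≅ Z^4, Ȟ^1 ≅ 0 and Ȟ^2 ≅ 0


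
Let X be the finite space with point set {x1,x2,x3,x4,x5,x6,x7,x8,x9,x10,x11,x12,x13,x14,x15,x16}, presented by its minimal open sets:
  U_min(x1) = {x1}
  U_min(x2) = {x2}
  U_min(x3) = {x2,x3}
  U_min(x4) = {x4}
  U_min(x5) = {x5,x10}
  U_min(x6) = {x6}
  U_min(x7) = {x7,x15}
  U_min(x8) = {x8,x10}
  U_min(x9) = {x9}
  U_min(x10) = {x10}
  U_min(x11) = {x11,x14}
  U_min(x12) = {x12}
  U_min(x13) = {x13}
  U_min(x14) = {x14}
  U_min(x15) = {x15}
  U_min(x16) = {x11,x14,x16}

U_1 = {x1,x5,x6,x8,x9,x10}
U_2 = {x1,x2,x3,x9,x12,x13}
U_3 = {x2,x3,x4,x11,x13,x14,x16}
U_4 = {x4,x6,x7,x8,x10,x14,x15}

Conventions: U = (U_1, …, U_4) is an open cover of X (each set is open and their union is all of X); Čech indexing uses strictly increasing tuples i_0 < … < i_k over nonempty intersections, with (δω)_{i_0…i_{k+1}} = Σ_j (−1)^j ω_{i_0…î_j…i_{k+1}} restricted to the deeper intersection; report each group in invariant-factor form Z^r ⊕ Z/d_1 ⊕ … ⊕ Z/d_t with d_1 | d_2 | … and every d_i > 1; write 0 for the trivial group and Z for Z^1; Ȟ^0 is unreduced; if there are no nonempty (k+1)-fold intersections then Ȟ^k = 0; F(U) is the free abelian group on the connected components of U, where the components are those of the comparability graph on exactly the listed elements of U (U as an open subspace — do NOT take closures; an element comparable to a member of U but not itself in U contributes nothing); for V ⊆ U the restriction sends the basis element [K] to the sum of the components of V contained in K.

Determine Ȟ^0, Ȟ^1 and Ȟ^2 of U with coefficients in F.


cover nerve:
  U12={x1,x9} U14={x6,x8,x10} U23={x2,x3,x13} U34={x4,x14}
components per intersection:
  U1: {x1} {x5,x8,x10} {x6} {x9}
  U2: {x1} {x2,x3} {x9} {x12} {x13}
  U3: {x2,x3} {x4} {x11,x14,x16} {x13}
  U4: {x4} {x6} {x7,x15} {x8,x10} {x14}
  U12: {x1} {x9}
  U14: {x6} {x8,x10}
  U23: {x2,x3} {x13}
  U34: {x4} {x14}
C dims 18,8; δ0: rk 8, SNF 1^8
Ȟ^0: (18−8)−0=10 ⇒ Z^10
Ȟ^1: (8−0)−8=0 ⇒ 0
Ȟ^2: (0−0)−0=0 ⇒ 0

Ȟ^0 ≅ Z^10; Ȟ^1 ≅ 0; Ȟ^2 ≅ 0


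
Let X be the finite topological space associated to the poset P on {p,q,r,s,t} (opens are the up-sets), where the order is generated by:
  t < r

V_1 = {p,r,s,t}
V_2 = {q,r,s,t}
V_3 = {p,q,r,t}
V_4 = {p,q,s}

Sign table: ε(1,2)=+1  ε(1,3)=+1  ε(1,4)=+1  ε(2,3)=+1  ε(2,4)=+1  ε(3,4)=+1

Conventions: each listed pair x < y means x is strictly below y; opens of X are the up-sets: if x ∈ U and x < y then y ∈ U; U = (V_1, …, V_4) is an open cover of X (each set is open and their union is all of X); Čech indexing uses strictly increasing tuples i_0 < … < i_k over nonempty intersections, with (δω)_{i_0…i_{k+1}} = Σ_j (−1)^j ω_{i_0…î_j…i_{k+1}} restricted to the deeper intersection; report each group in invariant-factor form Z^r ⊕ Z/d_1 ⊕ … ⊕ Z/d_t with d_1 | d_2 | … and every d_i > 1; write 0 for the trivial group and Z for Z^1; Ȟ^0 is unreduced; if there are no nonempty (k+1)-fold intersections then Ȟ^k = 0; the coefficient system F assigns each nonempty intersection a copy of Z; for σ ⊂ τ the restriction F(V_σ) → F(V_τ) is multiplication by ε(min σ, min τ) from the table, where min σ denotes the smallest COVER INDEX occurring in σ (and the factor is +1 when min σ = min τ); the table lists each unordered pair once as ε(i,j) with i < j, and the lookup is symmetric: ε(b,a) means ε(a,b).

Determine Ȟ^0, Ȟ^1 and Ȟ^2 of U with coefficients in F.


Ȟ^0 ≅ Z; Ȟ^1 ≅ 0; Ȟ^2 ≅ Z

nerve of the cover:
  V12={r,s,t} V13={p,r,t} V14={p,s} V23={q,r,t} V24={q,s} V34={p,q}
  V123={r,t} V124={s} V134={p} V234={q}
C dims 4,6,4; δ0: rk 3, SNF 1^3; δ1: rk 3, SNF 1^3
Ȟ^0 = (4 − 3) − 0 = 1, so Ȟ^0 ≅ Z
Ȟ^1 = (6 − 3) − 3 = 0, so Ȟ^1 ≅ 0
Ȟ^2 = (4 − 0) − 3 = 1, so Ȟ^2 ≅ Z


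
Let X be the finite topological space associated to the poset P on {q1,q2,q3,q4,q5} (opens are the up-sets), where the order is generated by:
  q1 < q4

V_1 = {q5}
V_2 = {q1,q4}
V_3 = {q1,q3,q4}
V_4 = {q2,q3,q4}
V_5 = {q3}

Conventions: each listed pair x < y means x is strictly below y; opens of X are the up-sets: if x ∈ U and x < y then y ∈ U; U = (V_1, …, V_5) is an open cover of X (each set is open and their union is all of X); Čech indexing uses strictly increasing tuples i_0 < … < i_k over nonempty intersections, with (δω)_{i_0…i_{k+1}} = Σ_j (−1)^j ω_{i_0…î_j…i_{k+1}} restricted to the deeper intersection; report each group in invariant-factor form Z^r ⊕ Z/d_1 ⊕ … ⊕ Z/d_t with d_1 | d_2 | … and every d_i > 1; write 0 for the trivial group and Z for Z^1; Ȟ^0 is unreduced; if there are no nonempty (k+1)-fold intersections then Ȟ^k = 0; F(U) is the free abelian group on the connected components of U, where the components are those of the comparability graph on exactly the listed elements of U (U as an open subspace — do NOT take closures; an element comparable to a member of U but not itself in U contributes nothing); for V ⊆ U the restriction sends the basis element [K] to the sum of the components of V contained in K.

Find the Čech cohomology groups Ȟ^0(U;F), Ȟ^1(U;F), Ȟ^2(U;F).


intersection data:
  V23={q1,q4} V24={q4} V34={q3,q4} V35={q3} V45={q3}
  V234={q4} V345={q3}
components per intersection:
  V1: {q5}
  V2: {q1,q4}
  V3: {q1,q4} {q3}
  V4: {q2} {q3} {q4}
  V5: {q3}
  V23: {q1,q4}
  V24: {q4}
  V34: {q3} {q4}
  V35: {q3}
  V45: {q3}
  V234: {q4}
  V345: {q3}
C dims 8,6,2; δ0: rk 4, SNF 1^4; δ1: rk 2, SNF 1^2
Ȟ^0 = (8 − 4) − 0 = 4, so Ȟ^0 ≅ Z^4
Ȟ^1 = (6 − 2) − 4 = 0, so Ȟ^1 ≅ 0
Ȟ^2 = (2 − 0) − 2 = 0, so Ȟ^2 ≅ 0

Ȟ^0 = Z^4; Ȟ^1 = 0; Ȟ^2 = 0


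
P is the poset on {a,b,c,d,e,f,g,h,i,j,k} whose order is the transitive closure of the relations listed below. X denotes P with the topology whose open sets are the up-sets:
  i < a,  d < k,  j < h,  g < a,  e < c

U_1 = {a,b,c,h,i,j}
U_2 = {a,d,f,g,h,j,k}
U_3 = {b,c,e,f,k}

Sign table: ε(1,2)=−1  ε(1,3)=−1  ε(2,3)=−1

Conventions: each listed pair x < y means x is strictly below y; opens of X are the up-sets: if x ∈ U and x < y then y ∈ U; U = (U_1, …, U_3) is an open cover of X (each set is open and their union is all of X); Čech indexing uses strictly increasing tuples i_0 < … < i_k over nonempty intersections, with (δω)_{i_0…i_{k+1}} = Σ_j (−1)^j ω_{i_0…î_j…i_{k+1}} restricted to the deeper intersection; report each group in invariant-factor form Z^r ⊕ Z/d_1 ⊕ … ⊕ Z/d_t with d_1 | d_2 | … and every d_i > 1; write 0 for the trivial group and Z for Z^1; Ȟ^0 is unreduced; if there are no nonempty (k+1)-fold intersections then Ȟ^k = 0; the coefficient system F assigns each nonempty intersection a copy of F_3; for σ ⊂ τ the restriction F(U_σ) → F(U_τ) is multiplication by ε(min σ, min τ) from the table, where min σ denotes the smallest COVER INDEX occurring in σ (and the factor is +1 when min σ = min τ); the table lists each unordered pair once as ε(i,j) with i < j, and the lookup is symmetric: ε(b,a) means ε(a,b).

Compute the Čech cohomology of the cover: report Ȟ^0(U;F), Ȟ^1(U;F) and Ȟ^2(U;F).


cover nerve:
  U12={a,h,j} U13={b,c} U23={f,k}
C dims 3,3; δ0: rk_F3 3
Ȟ^0: (3−3)−0=0 ⇒ 0
Ȟ^1: (3−0)−3=0 ⇒ 0
Ȟ^2: (0−0)−0=0 ⇒ 0

Ȟ^0(U;F) ≅ 0,  Ȟ^1(U;F) ≅ 0,  Ȟ^2(U;F) ≅ 0


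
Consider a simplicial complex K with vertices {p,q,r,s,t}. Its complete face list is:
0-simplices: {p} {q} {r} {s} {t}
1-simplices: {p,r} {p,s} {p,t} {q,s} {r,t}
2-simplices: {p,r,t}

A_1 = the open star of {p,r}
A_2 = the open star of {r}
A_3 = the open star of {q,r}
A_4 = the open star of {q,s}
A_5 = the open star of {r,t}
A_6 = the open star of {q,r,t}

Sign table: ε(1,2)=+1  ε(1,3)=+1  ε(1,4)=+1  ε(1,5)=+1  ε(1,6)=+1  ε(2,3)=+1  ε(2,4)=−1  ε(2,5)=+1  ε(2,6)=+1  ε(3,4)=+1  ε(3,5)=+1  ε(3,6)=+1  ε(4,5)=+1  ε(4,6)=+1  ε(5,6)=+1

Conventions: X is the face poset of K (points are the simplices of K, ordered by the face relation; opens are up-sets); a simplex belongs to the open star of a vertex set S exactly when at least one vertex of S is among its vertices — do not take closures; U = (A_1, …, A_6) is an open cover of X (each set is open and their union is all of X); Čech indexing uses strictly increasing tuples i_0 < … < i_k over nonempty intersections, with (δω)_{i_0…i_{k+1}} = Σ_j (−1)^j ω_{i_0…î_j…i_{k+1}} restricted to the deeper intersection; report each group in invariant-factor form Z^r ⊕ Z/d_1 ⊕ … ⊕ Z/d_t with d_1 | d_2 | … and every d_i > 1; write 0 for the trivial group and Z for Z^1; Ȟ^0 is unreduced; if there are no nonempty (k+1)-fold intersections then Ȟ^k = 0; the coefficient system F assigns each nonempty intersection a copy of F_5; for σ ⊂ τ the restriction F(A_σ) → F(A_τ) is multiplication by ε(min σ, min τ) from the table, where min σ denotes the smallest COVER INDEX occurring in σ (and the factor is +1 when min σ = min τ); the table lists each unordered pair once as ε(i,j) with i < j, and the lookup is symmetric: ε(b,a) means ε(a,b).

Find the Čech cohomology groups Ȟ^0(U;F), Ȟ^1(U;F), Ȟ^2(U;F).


Ȟ^0 ≅ Z/5; Ȟ^1 ≅ Z/5; Ȟ^2 ≅ 0

nonempty intersections:
  A1={{p},{r},{p,r},{p,s},{p,t},{r,t},{p,r,t}} A2={{r},{p,r},{r,t},{p,r,t}} A3={{q},{r},{p,r},{q,s},{r,t},{p,r,t}} A4={{q},{s},{p,s},{q,s}} A5={{r},{t},{p,r},{p,t},{r,t},{p,r,t}} A6={{q},{r},{t},{p,r},{p,t},{q,s},{r,t},{p,r,t}}
  A12={{r},{p,r},{r,t},{p,r,t}} A13={{r},{p,r},{r,t},{p,r,t}} A14={{p,s}} A15={{r},{p,r},{p,t},{r,t},{p,r,t}} A16={{r},{p,r},{p,t},{r,t},{p,r,t}} A23={{r},{p,r},{r,t},{p,r,t}} A25={{r},{p,r},{r,t},{p,r,t}} A26={{r},{p,r},{r,t},{p,r,t}} A34={{q},{q,s}} A35={{r},{p,r},{r,t},{p,r,t}} A36={{q},{r},{p,r},{q,s},{r,t},{p,r,t}} A46={{q},{q,s}} A56={{r},{t},{p,r},{p,t},{r,t},{p,r,t}}
  A123={{r},{p,r},{r,t},{p,r,t}} A125={{r},{p,r},{r,t},{p,r,t}} A126={{r},{p,r},{r,t},{p,r,t}} A135={{r},{p,r},{r,t},{p,r,t}} A136={{r},{p,r},{r,t},{p,r,t}} A156={{r},{p,r},{p,t},{r,t},{p,r,t}} A235={{r},{p,r},{r,t},{p,r,t}} A236={{r},{p,r},{r,t},{p,r,t}} A256={{r},{p,r},{r,t},{p,r,t}} A346={{q},{q,s}} A356={{r},{p,r},{r,t},{p,r,t}}
  A1235={{r},{p,r},{r,t},{p,r,t}} A1236={{r},{p,r},{r,t},{p,r,t}} A1256={{r},{p,r},{r,t},{p,r,t}} A1356={{r},{p,r},{r,t},{p,r,t}} A2356={{r},{p,r},{r,t},{p,r,t}}
  A12356={{r},{p,r},{r,t},{p,r,t}}
C dims 6,13,11,5; δ0: rk_F5 5; δ1: rk_F5 7; δ2: rk_F5 4
Ȟ^0: (6−5)−0=1 ⇒ Z/5
Ȟ^1: (13−7)−5=1 ⇒ Z/5
Ȟ^2: (11−4)−7=0 ⇒ 0


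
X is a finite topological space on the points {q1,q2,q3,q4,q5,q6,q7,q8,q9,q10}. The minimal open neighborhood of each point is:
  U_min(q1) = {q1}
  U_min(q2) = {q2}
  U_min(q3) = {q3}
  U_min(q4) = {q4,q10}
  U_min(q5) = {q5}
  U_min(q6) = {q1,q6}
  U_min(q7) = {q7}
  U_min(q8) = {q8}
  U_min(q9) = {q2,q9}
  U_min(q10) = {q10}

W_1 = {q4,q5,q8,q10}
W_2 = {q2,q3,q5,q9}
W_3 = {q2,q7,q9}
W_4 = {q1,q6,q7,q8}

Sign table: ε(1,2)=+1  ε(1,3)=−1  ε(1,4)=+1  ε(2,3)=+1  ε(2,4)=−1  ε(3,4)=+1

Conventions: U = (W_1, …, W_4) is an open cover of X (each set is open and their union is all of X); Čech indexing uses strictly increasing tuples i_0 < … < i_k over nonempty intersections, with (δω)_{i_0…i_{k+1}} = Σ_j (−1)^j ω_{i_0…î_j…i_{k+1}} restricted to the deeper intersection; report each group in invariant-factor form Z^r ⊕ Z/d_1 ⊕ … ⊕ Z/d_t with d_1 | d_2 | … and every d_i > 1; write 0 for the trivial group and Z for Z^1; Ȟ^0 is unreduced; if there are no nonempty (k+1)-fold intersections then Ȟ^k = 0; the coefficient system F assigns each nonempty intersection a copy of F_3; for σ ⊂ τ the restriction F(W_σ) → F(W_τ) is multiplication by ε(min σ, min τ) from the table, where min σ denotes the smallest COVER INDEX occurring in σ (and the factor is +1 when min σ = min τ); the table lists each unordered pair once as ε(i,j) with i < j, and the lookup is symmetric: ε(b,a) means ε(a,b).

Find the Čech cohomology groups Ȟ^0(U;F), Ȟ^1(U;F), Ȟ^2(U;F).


Ȟ^0 = Z/3; Ȟ^1 = Z/3; Ȟ^2 = 0

cover nerve:
  W12={q5} W14={q8} W23={q2,q9} W34={q7}
C dims 4,4; δ0: rk_F3 3
Ȟ^0: (4−3)−0=1 ⇒ Z/3
Ȟ^1: (4−0)−3=1 ⇒ Z/3
Ȟ^2: (0−0)−0=0 ⇒ 0


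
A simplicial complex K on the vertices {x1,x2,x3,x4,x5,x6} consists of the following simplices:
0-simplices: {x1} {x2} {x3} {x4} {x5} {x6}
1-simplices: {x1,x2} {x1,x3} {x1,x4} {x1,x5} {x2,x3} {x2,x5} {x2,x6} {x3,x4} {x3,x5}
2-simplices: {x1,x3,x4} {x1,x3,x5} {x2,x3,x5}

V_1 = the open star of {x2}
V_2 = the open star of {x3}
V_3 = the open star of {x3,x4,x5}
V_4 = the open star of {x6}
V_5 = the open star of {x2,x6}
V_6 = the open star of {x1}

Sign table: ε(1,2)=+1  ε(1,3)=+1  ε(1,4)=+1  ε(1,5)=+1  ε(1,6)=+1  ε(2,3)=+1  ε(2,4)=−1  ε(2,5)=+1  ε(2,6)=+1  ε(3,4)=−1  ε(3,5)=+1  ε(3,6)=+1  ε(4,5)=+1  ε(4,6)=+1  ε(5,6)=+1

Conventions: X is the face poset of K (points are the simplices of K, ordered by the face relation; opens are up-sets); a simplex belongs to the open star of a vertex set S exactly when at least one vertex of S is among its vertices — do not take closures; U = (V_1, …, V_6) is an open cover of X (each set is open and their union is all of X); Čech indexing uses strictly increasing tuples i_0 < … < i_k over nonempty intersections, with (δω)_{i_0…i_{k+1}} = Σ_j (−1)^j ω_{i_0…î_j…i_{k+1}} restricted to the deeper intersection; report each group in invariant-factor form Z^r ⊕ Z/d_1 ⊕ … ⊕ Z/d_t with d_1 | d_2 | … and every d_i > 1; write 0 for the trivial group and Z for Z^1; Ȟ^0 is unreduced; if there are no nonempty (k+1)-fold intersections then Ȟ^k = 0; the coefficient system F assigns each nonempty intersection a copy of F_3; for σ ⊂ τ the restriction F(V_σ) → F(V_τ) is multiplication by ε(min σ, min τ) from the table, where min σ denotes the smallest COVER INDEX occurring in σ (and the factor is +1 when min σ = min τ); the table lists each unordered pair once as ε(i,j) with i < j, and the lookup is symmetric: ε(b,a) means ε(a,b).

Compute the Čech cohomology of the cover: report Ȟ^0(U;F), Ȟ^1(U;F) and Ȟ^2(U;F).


Ȟ^0 ≅ Z/3,  Ȟ^1 ≅ Z/3,  Ȟ^2 ≅ 0

cover nerve:
  V1={{x2},{x1,x2},{x2,x3},{x2,x5},{x2,x6},{x2,x3,x5}} V2={{x3},{x1,x3},{x2,x3},{x3,x4},{x3,x5},{x1,x3,x4},{x1,x3,x5},{x2,x3,x5}} V3={{x3},{x4},{x5},{x1,x3},{x1,x4},{x1,x5},{x2,x3},{x2,x5},{x3,x4},{x3,x5},{x1,x3,x4},{x1,x3,x5},{x2,x3,x5}} V4={{x6},{x2,x6}} V5={{x2},{x6},{x1,x2},{x2,x3},{x2,x5},{x2,x6},{x2,x3,x5}} V6={{x1},{x1,x2},{x1,x3},{x1,x4},{x1,x5},{x1,x3,x4},{x1,x3,x5}}
  V12={{x2,x3},{x2,x3,x5}} V13={{x2,x3},{x2,x5},{x2,x3,x5}} V14={{x2,x6}} V15={{x2},{x1,x2},{x2,x3},{x2,x5},{x2,x6},{x2,x3,x5}} V16={{x1,x2}} V23={{x3},{x1,x3},{x2,x3},{x3,x4},{x3,x5},{x1,x3,x4},{x1,x3,x5},{x2,x3,x5}} V25={{x2,x3},{x2,x3,x5}} V26={{x1,x3},{x1,x3,x4},{x1,x3,x5}} V35={{x2,x3},{x2,x5},{x2,x3,x5}} V36={{x1,x3},{x1,x4},{x1,x5},{x1,x3,x4},{x1,x3,x5}} V45={{x6},{x2,x6}} V56={{x1,x2}}
  V123={{x2,x3},{x2,x3,x5}} V125={{x2,x3},{x2,x3,x5}} V135={{x2,x3},{x2,x5},{x2,x3,x5}} V145={{x2,x6}} V156={{x1,x2}} V235={{x2,x3},{x2,x3,x5}} V236={{x1,x3},{x1,x3,x4},{x1,x3,x5}}
  V1235={{x2,x3},{x2,x3,x5}}
C dims 6,12,7,1; δ0: rk_F3 5; δ1: rk_F3 6; δ2: rk_F3 1
Ȟ^0: (6−5)−0=1 ⇒ Z/3
Ȟ^1: (12−6)−5=1 ⇒ Z/3
Ȟ^2: (7−1)−6=0 ⇒ 0
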